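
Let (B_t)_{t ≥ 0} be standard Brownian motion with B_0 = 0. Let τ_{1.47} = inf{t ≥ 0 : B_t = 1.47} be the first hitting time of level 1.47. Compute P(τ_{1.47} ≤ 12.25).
P(τ_{1.47} ≤ 12.25) = 2(1 − Φ(1.47/√12.25)) = 2(1 − Φ(0.4200)) ≈ 0.6745

By the reflection principle for standard BM, P(τ_b ≤ t) = 2 · P(B_t ≥ b). Since B_t ~ N(0, t), P(B_t ≥ 1.47) = 1 − Φ(1.47/√t) = 1 − Φ(1.47/√12.25) = 1 − Φ(0.4200) ≈ 0.33724. Doubling: P(τ_{1.47} ≤ 12.25) ≈ 2 · 0.33724 = 0.67448 ≈ 0.6745.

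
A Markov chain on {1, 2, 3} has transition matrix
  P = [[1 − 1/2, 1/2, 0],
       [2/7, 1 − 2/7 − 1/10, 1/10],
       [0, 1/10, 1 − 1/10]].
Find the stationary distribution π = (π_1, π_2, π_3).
π = (2/9, 7/18, 7/18)

This is a birth-death chain on three states, which satisfies detailed balance: π_1 · P_{12} = π_2 · P_{21} and π_2 · P_{23} = π_3 · P_{32}.
From π_1 · 1/2 = π_2 · 2/7: π_2/π_1 = (1/2)/(2/7) = 7/4.
From π_2 · 1/10 = π_3 · 1/10: π_3/π_2 = (1/10)/(1/10) = 1.
Take π_1 proportional to 1; then unnormalized π = (1, 7/4, 7/4). Normalize by dividing by the sum 9/2:
  π = (2/9, 7/18, 7/18).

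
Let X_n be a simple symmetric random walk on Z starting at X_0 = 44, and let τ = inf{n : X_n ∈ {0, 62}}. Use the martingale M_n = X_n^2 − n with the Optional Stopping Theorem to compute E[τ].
E[τ] = 792

M_n = X_n^2 − n is a martingale (since E[X_{n+1}^2 | F_n] = X_n^2 + 1). By OST (τ has finite mean in a bounded region), E[M_τ] = E[M_0] = X_0^2 − 0 = 44^2 = 1936. Also E[M_τ] = E[X_τ^2] − E[τ]. The walk exits at 0 or 62, with P(hit 62 first) = 44/62, so E[X_τ^2] = 62^2 · 44/62 + 0 = 2728. Thus E[τ] = E[X_τ^2] − E[M_τ] = 2728 − 1936 = 792 = 44(62 − 44) = 792.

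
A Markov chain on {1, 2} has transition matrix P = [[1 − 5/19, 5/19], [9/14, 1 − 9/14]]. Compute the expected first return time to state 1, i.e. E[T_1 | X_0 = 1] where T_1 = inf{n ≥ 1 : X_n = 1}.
E[T_1 | X_0 = 1] = 1/π_1 = 241/171

For an irreducible recurrent Markov chain with stationary distribution π, E[T_i | X_0 = i] = 1/π_i (Kac's formula). Here π_1 = (9/14)/(5/19 + 9/14) = (9/14)/(241/266) = 171/241, so E[T_1 | X_0 = 1] = 1/π_1 = (5/19 + 9/14)/(9/14) = (241/266)/(9/14) = 241/171.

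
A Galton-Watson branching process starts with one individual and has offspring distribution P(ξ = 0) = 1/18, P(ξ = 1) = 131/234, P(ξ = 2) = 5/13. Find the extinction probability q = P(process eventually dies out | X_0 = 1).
q = 13/90

The pgf is f(s) = 1/18 + 131/234·s + 5/13·s². The extinction probability q is the smallest fixed point of f in [0, 1]. Setting s = f(s):
  5/13·s² + (131/234 − 1)·s + 1/18 = 0
  5/13·s² − (1/18 + 5/13)·s + 1/18 = 0
which factors as (s − 1)·(5/13·s − 1/18) = 0, giving roots s = 1 and s = (1/18)/(5/13) = 13/90.
Mean offspring μ = 131/234 + 2·5/13 = 311/234 > 1 (supercritical), so q < 1. The extinction probability is the smaller root: q = (1/18)/(5/13) = 13/90.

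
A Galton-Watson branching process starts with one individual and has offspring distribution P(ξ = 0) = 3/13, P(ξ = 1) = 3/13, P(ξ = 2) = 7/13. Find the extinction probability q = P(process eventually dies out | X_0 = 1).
q = 3/7

The pgf is f(s) = 3/13 + 3/13·s + 7/13·s². The extinction probability q is the smallest fixed point of f in [0, 1]. Setting s = f(s):
  7/13·s² + (3/13 − 1)·s + 3/13 = 0
  7/13·s² − (3/13 + 7/13)·s + 3/13 = 0
which factors as (s − 1)·(7/13·s − 3/13) = 0, giving roots s = 1 and s = (3/13)/(7/13) = 3/7.
Mean offspring μ = 3/13 + 2·7/13 = 17/13 > 1 (supercritical), so q < 1. The extinction probability is the smaller root: q = (3/13)/(7/13) = 3/7.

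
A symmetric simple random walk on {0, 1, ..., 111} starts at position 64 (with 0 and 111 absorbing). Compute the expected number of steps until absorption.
E[τ | X_0 = 64] = 3008

Let v_k = E[τ | X_0 = k]. Boundary: v_0 = v_111 = 0. Recurrence: v_k = 1 + (v_{k-1} + v_{k+1})/2 for 1 ≤ k ≤ 110. The particular solution to v_k − (v_{k-1} + v_{k+1})/2 = 1 is v_k = −k^2. Adding homogeneous solution A + B k and matching boundaries gives v_k = k (111 − k). Substituting k = 64: v_64 = 64 · 47 = 3008.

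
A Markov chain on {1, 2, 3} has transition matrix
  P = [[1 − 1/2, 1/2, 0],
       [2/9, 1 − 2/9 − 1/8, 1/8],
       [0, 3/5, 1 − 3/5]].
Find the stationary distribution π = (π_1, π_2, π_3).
π = (32/119, 72/119, 15/119)

This is a birth-death chain on three states, which satisfies detailed balance: π_1 · P_{12} = π_2 · P_{21} and π_2 · P_{23} = π_3 · P_{32}.
From π_1 · 1/2 = π_2 · 2/9: π_2/π_1 = (1/2)/(2/9) = 9/4.
From π_2 · 1/8 = π_3 · 3/5: π_3/π_2 = (1/8)/(3/5) = 5/24.
Take π_1 proportional to 1; then unnormalized π = (1, 9/4, 15/32). Normalize by dividing by the sum 119/32:
  π = (32/119, 72/119, 15/119).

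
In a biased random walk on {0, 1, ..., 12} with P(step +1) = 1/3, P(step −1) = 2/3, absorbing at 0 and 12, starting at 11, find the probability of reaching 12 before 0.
P(hit 12 before 0) = (1 − (2)^11) / (1 − (2)^12) = 2047/4095

Let u_k denote P(reach 12 before 0 | start at k). Boundary: u_0 = 0, u_12 = 1. Recurrence: u_k = 1/3·u_{k+1} + 2/3·u_{k-1} for 1 ≤ k ≤ 11. Try u_k = A + B·r^k with r = q/p = (2/3)/(1/3) = 2. Substitution satisfies the recurrence; boundary conditions give:
  u_k = (1 − r^k) / (1 − r^N) = (1 − (2)^11) / (1 − (2)^12) = 2047/4095.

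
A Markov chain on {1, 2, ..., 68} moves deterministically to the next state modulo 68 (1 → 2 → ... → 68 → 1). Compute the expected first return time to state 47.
E[T_47 | X_0 = 47] = 68

The chain cycles deterministically, so starting at state 47 it returns in exactly 68 steps. Equivalently, the stationary distribution is uniform π_j = 1/68 for every state j, so by Kac's formula E[T_47] = 1/π_47 = 68.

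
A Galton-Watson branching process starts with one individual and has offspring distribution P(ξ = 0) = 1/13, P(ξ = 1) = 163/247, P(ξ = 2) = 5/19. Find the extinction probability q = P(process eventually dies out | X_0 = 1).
q = 19/65

The pgf is f(s) = 1/13 + 163/247·s + 5/19·s². The extinction probability q is the smallest fixed point of f in [0, 1]. Setting s = f(s):
  5/19·s² + (163/247 − 1)·s + 1/13 = 0
  5/19·s² − (1/13 + 5/19)·s + 1/13 = 0
which factors as (s − 1)·(5/19·s − 1/13) = 0, giving roots s = 1 and s = (1/13)/(5/19) = 19/65.
Mean offspring μ = 163/247 + 2·5/19 = 293/247 > 1 (supercritical), so q < 1. The extinction probability is the smaller root: q = (1/13)/(5/19) = 19/65.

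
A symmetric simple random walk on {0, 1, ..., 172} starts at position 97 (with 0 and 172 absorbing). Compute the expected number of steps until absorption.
E[τ | X_0 = 97] = 7275

Let v_k = E[τ | X_0 = k]. Boundary: v_0 = v_172 = 0. Recurrence: v_k = 1 + (v_{k-1} + v_{k+1})/2 for 1 ≤ k ≤ 171. The particular solution to v_k − (v_{k-1} + v_{k+1})/2 = 1 is v_k = −k^2. Adding homogeneous solution A + B k and matching boundaries gives v_k = k (172 − k). Substituting k = 97: v_97 = 97 · 75 = 7275.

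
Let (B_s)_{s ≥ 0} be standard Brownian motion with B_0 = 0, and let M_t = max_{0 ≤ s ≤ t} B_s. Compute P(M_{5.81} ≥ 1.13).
P(M_{5.81} ≥ 1.13) = 2·P(B_{5.81} ≥ 1.13) = 2(1 − Φ(1.13/√5.81)) ≈ 0.6392

By the reflection principle for Brownian motion, P(M_t ≥ a) = 2 · P(B_t ≥ a) for a ≥ 0. Since B_t ~ N(0, t), P(B_t ≥ 1.13) = 1 − Φ(1.13/√t) = 1 − Φ(1.13/√5.81) = 1 − Φ(0.4688). So
  P(M_{5.81} ≥ 1.13) = 2(1 − Φ(0.4688)) ≈ 0.6392.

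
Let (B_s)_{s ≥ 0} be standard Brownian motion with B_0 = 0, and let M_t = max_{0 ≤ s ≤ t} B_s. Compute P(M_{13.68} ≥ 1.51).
P(M_{13.68} ≥ 1.51) = 2·P(B_{13.68} ≥ 1.51) = 2(1 − Φ(1.51/√13.68)) ≈ 0.6831

By the reflection principle for Brownian motion, P(M_t ≥ a) = 2 · P(B_t ≥ a) for a ≥ 0. Since B_t ~ N(0, t), P(B_t ≥ 1.51) = 1 − Φ(1.51/√t) = 1 − Φ(1.51/√13.68) = 1 − Φ(0.4083). So
  P(M_{13.68} ≥ 1.51) = 2(1 − Φ(0.4083)) ≈ 0.6831.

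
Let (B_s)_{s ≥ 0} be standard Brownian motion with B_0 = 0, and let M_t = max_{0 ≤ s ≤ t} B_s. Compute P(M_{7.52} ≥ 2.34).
P(M_{7.52} ≥ 2.34) = 2·P(B_{7.52} ≥ 2.34) = 2(1 − Φ(2.34/√7.52)) ≈ 0.3935

By the reflection principle for Brownian motion, P(M_t ≥ a) = 2 · P(B_t ≥ a) for a ≥ 0. Since B_t ~ N(0, t), P(B_t ≥ 2.34) = 1 − Φ(2.34/√t) = 1 − Φ(2.34/√7.52) = 1 − Φ(0.8533). So
  P(M_{7.52} ≥ 2.34) = 2(1 − Φ(0.8533)) ≈ 0.3935.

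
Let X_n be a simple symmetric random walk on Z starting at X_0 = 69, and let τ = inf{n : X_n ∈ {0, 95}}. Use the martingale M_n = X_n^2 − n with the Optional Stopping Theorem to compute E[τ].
E[τ] = 1794

M_n = X_n^2 − n is a martingale (since E[X_{n+1}^2 | F_n] = X_n^2 + 1). By OST (τ has finite mean in a bounded region), E[M_τ] = E[M_0] = X_0^2 − 0 = 69^2 = 4761. Also E[M_τ] = E[X_τ^2] − E[τ]. The walk exits at 0 or 95, with P(hit 95 first) = 69/95, so E[X_τ^2] = 95^2 · 69/95 + 0 = 6555. Thus E[τ] = E[X_τ^2] − E[M_τ] = 6555 − 4761 = 1794 = 69(95 − 69) = 1794.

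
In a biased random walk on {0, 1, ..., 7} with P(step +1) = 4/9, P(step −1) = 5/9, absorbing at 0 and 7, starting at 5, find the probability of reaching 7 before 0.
P(hit 7 before 0) = (1 − (5/4)^5) / (1 − (5/4)^7) = 33616/61741

Let u_k denote P(reach 7 before 0 | start at k). Boundary: u_0 = 0, u_7 = 1. Recurrence: u_k = 4/9·u_{k+1} + 5/9·u_{k-1} for 1 ≤ k ≤ 6. Try u_k = A + B·r^k with r = q/p = (5/9)/(4/9) = 5/4. Substitution satisfies the recurrence; boundary conditions give:
  u_k = (1 − r^k) / (1 − r^N) = (1 − (5/4)^5) / (1 − (5/4)^7) = 33616/61741.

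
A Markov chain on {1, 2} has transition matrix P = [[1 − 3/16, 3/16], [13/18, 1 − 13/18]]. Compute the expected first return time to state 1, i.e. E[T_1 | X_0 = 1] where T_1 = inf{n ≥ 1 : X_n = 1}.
E[T_1 | X_0 = 1] = 1/π_1 = 131/104

For an irreducible recurrent Markov chain with stationary distribution π, E[T_i | X_0 = i] = 1/π_i (Kac's formula). Here π_1 = (13/18)/(3/16 + 13/18) = (13/18)/(131/144) = 104/131, so E[T_1 | X_0 = 1] = 1/π_1 = (3/16 + 13/18)/(13/18) = (131/144)/(13/18) = 131/104.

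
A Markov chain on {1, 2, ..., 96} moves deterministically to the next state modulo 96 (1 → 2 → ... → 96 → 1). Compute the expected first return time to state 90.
E[T_90 | X_0 = 90] = 96

The chain cycles deterministically, so starting at state 90 it returns in exactly 96 steps. Equivalently, the stationary distribution is uniform π_j = 1/96 for every state j, so by Kac's formula E[T_90] = 1/π_90 = 96.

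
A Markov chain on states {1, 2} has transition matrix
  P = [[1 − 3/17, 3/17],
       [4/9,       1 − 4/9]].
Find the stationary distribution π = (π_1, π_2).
π_1 = 68/95, π_2 = 27/95

Solve πP = π with π_1 + π_2 = 1. From πP = π: π_1 · (1 − 3/17) + π_2 · 4/9 = π_1 ⇒ π_2 · 4/9 = π_1 · 3/17 ⇒ π_2/π_1 = (3/17)/(4/9) = 27/68. Together with π_1 + π_2 = 1:
  π_1 = (4/9)/(3/17 + 4/9) = (4/9)/(95/153) = 68/95,
  π_2 = (3/17)/(3/17 + 4/9) = (3/17)/(95/153) = 27/95.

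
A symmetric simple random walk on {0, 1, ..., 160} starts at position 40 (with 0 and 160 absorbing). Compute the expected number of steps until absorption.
E[τ | X_0 = 40] = 4800

Let v_k = E[τ | X_0 = k]. Boundary: v_0 = v_160 = 0. Recurrence: v_k = 1 + (v_{k-1} + v_{k+1})/2 for 1 ≤ k ≤ 159. The particular solution to v_k − (v_{k-1} + v_{k+1})/2 = 1 is v_k = −k^2. Adding homogeneous solution A + B k and matching boundaries gives v_k = k (160 − k). Substituting k = 40: v_40 = 40 · 120 = 4800.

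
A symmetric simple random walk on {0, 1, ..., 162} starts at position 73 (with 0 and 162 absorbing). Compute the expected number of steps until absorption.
E[τ | X_0 = 73] = 6497

Let v_k = E[τ | X_0 = k]. Boundary: v_0 = v_162 = 0. Recurrence: v_k = 1 + (v_{k-1} + v_{k+1})/2 for 1 ≤ k ≤ 161. The particular solution to v_k − (v_{k-1} + v_{k+1})/2 = 1 is v_k = −k^2. Adding homogeneous solution A + B k and matching boundaries gives v_k = k (162 − k). Substituting k = 73: v_73 = 73 · 89 = 6497.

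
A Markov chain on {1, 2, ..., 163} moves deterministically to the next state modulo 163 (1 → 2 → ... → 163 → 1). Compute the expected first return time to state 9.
E[T_9 | X_0 = 9] = 163

The chain cycles deterministically, so starting at state 9 it returns in exactly 163 steps. Equivalently, the stationary distribution is uniform π_j = 1/163 for every state j, so by Kac's formula E[T_9] = 1/π_9 = 163.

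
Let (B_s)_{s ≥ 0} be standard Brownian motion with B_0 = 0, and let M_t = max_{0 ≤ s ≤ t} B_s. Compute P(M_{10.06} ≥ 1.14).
P(M_{10.06} ≥ 1.14) = 2·P(B_{10.06} ≥ 1.14) = 2(1 − Φ(1.14/√10.06)) ≈ 0.7193

By the reflection principle for Brownian motion, P(M_t ≥ a) = 2 · P(B_t ≥ a) for a ≥ 0. Since B_t ~ N(0, t), P(B_t ≥ 1.14) = 1 − Φ(1.14/√t) = 1 − Φ(1.14/√10.06) = 1 − Φ(0.3594). So
  P(M_{10.06} ≥ 1.14) = 2(1 − Φ(0.3594)) ≈ 0.7193.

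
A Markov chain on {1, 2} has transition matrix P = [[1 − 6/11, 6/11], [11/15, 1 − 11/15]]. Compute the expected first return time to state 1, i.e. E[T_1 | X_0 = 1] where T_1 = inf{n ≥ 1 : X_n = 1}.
E[T_1 | X_0 = 1] = 1/π_1 = 211/121

For an irreducible recurrent Markov chain with stationary distribution π, E[T_i | X_0 = i] = 1/π_i (Kac's formula). Here π_1 = (11/15)/(6/11 + 11/15) = (11/15)/(211/165) = 121/211, so E[T_1 | X_0 = 1] = 1/π_1 = (6/11 + 11/15)/(11/15) = (211/165)/(11/15) = 211/121.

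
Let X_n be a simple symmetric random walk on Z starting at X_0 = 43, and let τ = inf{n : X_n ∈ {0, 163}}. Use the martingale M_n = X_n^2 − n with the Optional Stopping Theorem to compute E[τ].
E[τ] = 5160

M_n = X_n^2 − n is a martingale (since E[X_{n+1}^2 | F_n] = X_n^2 + 1). By OST (τ has finite mean in a bounded region), E[M_τ] = E[M_0] = X_0^2 − 0 = 43^2 = 1849. Also E[M_τ] = E[X_τ^2] − E[τ]. The walk exits at 0 or 163, with P(hit 163 first) = 43/163, so E[X_τ^2] = 163^2 · 43/163 + 0 = 7009. Thus E[τ] = E[X_τ^2] − E[M_τ] = 7009 − 1849 = 5160 = 43(163 − 43) = 5160.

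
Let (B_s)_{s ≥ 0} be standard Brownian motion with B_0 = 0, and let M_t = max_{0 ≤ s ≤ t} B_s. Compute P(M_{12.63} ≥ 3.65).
P(M_{12.63} ≥ 3.65) = 2·P(B_{12.63} ≥ 3.65) = 2(1 − Φ(3.65/√12.63)) ≈ 0.3044

By the reflection principle for Brownian motion, P(M_t ≥ a) = 2 · P(B_t ≥ a) for a ≥ 0. Since B_t ~ N(0, t), P(B_t ≥ 3.65) = 1 − Φ(3.65/√t) = 1 − Φ(3.65/√12.63) = 1 − Φ(1.0270). So
  P(M_{12.63} ≥ 3.65) = 2(1 − Φ(1.0270)) ≈ 0.3044.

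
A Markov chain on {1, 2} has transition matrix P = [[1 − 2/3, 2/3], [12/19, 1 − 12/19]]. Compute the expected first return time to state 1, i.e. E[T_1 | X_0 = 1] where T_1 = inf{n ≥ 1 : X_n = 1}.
E[T_1 | X_0 = 1] = 1/π_1 = 37/18

For an irreducible recurrent Markov chain with stationary distribution π, E[T_i | X_0 = i] = 1/π_i (Kac's formula). Here π_1 = (12/19)/(2/3 + 12/19) = (12/19)/(74/57) = 18/37, so E[T_1 | X_0 = 1] = 1/π_1 = (2/3 + 12/19)/(12/19) = (74/57)/(12/19) = 37/18.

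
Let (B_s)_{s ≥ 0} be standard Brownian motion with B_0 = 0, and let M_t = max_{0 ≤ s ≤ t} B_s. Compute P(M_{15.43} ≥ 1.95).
P(M_{15.43} ≥ 1.95) = 2·P(B_{15.43} ≥ 1.95) = 2(1 − Φ(1.95/√15.43)) ≈ 0.6196

By the reflection principle for Brownian motion, P(M_t ≥ a) = 2 · P(B_t ≥ a) for a ≥ 0. Since B_t ~ N(0, t), P(B_t ≥ 1.95) = 1 − Φ(1.95/√t) = 1 − Φ(1.95/√15.43) = 1 − Φ(0.4964). So
  P(M_{15.43} ≥ 1.95) = 2(1 − Φ(0.4964)) ≈ 0.6196.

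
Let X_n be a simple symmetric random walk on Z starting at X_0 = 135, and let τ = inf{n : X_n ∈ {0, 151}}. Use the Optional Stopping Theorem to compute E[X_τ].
E[X_τ] = 135

X_n is a martingale and τ is a bounded-mean stopping time (indeed τ is finite a.s. with bounded expectation since the walk is in a bounded region). By the OST, E[X_τ] = E[X_0] = 135. Equivalently: E[X_τ] = 151 · P(hit 151 first) + 0 · P(hit 0 first) = 151 · (135/151) = 135.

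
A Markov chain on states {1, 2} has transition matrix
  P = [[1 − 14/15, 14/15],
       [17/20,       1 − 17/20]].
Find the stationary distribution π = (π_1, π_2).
π_1 = 51/107, π_2 = 56/107

Solve πP = π with π_1 + π_2 = 1. From πP = π: π_1 · (1 − 14/15) + π_2 · 17/20 = π_1 ⇒ π_2 · 17/20 = π_1 · 14/15 ⇒ π_2/π_1 = (14/15)/(17/20) = 56/51. Together with π_1 + π_2 = 1:
  π_1 = (17/20)/(14/15 + 17/20) = (17/20)/(107/60) = 51/107,
  π_2 = (14/15)/(14/15 + 17/20) = (14/15)/(107/60) = 56/107.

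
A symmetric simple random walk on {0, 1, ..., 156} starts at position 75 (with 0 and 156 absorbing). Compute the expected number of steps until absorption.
E[τ | X_0 = 75] = 6075

Let v_k = E[τ | X_0 = k]. Boundary: v_0 = v_156 = 0. Recurrence: v_k = 1 + (v_{k-1} + v_{k+1})/2 for 1 ≤ k ≤ 155. The particular solution to v_k − (v_{k-1} + v_{k+1})/2 = 1 is v_k = −k^2. Adding homogeneous solution A + B k and matching boundaries gives v_k = k (156 − k). Substituting k = 75: v_75 = 75 · 81 = 6075.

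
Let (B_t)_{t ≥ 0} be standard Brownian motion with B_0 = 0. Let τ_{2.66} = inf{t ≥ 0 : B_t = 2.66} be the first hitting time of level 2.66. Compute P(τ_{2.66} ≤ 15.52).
P(τ_{2.66} ≤ 15.52) = 2(1 − Φ(2.66/√15.52)) = 2(1 − Φ(0.6752)) ≈ 0.4995

By the reflection principle for standard BM, P(τ_b ≤ t) = 2 · P(B_t ≥ b). Since B_t ~ N(0, t), P(B_t ≥ 2.66) = 1 − Φ(2.66/√t) = 1 − Φ(2.66/√15.52) = 1 − Φ(0.6752) ≈ 0.24977. Doubling: P(τ_{2.66} ≤ 15.52) ≈ 2 · 0.24977 = 0.49954 ≈ 0.4995.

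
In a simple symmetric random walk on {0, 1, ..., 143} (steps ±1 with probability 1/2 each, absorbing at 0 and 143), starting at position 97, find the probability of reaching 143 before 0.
P(hit 143 before 0) = 97/143

Let u_k = P(hit 143 before 0 | start at k). Then u_0 = 0, u_143 = 1, and u_k = u_{k-1}/2 + u_{k+1}/2 for 1 ≤ k ≤ 142. This harmonic recurrence is solved by u_k = k/143, giving u_97 = 97/143.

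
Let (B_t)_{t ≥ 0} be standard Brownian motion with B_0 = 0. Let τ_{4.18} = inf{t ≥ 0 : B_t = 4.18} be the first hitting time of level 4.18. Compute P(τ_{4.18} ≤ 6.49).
P(τ_{4.18} ≤ 6.49) = 2(1 − Φ(4.18/√6.49)) = 2(1 − Φ(1.6408)) ≈ 0.1008

By the reflection principle for standard BM, P(τ_b ≤ t) = 2 · P(B_t ≥ b). Since B_t ~ N(0, t), P(B_t ≥ 4.18) = 1 − Φ(4.18/√t) = 1 − Φ(4.18/√6.49) = 1 − Φ(1.6408) ≈ 0.05042. Doubling: P(τ_{4.18} ≤ 6.49) ≈ 2 · 0.05042 = 0.10084 ≈ 0.1008.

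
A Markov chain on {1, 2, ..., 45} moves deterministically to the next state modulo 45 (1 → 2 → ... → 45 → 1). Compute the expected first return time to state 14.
E[T_14 | X_0 = 14] = 45

The chain cycles deterministically, so starting at state 14 it returns in exactly 45 steps. Equivalently, the stationary distribution is uniform π_j = 1/45 for every state j, so by Kac's formula E[T_14] = 1/π_14 = 45.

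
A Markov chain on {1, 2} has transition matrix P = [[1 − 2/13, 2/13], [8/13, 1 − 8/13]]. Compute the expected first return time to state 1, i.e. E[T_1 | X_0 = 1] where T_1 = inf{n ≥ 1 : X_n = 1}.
E[T_1 | X_0 = 1] = 1/π_1 = 5/4

For an irreducible recurrent Markov chain with stationary distribution π, E[T_i | X_0 = i] = 1/π_i (Kac's formula). Here π_1 = (8/13)/(2/13 + 8/13) = (8/13)/(10/13) = 4/5, so E[T_1 | X_0 = 1] = 1/π_1 = (2/13 + 8/13)/(8/13) = (10/13)/(8/13) = 5/4.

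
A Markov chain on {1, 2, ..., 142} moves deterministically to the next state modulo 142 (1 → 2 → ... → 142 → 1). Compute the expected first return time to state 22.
E[T_22 | X_0 = 22] = 142

The chain cycles deterministically, so starting at state 22 it returns in exactly 142 steps. Equivalently, the stationary distribution is uniform π_j = 1/142 for every state j, so by Kac's formula E[T_22] = 1/π_22 = 142.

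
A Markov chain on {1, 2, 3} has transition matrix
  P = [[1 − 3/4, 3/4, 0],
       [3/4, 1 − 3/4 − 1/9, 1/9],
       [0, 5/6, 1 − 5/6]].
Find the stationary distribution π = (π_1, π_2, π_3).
π = (15/32, 15/32, 1/16)

This is a birth-death chain on three states, which satisfies detailed balance: π_1 · P_{12} = π_2 · P_{21} and π_2 · P_{23} = π_3 · P_{32}.
From π_1 · 3/4 = π_2 · 3/4: π_2/π_1 = (3/4)/(3/4) = 1.
From π_2 · 1/9 = π_3 · 5/6: π_3/π_2 = (1/9)/(5/6) = 2/15.
Take π_1 proportional to 1; then unnormalized π = (1, 1, 2/15). Normalize by dividing by the sum 32/15:
  π = (15/32, 15/32, 1/16).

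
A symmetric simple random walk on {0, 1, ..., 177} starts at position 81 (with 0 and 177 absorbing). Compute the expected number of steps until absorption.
E[τ | X_0 = 81] = 7776

Let v_k = E[τ | X_0 = k]. Boundary: v_0 = v_177 = 0. Recurrence: v_k = 1 + (v_{k-1} + v_{k+1})/2 for 1 ≤ k ≤ 176. The particular solution to v_k − (v_{k-1} + v_{k+1})/2 = 1 is v_k = −k^2. Adding homogeneous solution A + B k and matching boundaries gives v_k = k (177 − k). Substituting k = 81: v_81 = 81 · 96 = 7776.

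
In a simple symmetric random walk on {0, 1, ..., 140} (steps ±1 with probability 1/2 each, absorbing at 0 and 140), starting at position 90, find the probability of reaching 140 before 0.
P(hit 140 before 0) = 90/140 = 9/14

Let u_k = P(hit 140 before 0 | start at k). Then u_0 = 0, u_140 = 1, and u_k = u_{k-1}/2 + u_{k+1}/2 for 1 ≤ k ≤ 139. This harmonic recurrence is solved by u_k = k/140, giving u_90 = 90/140 = 9/14.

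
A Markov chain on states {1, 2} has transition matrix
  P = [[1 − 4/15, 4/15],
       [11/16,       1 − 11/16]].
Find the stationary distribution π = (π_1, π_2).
π_1 = 165/229, π_2 = 64/229

Solve πP = π with π_1 + π_2 = 1. From πP = π: π_1 · (1 − 4/15) + π_2 · 11/16 = π_1 ⇒ π_2 · 11/16 = π_1 · 4/15 ⇒ π_2/π_1 = (4/15)/(11/16) = 64/165. Together with π_1 + π_2 = 1:
  π_1 = (11/16)/(4/15 + 11/16) = (11/16)/(229/240) = 165/229,
  π_2 = (4/15)/(4/15 + 11/16) = (4/15)/(229/240) = 64/229.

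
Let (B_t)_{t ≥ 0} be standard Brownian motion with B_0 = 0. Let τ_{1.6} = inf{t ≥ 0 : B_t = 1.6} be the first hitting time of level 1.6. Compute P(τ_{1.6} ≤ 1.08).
P(τ_{1.6} ≤ 1.08) = 2(1 − Φ(1.6/√1.08)) = 2(1 − Φ(1.5396)) ≈ 0.1237

By the reflection principle for standard BM, P(τ_b ≤ t) = 2 · P(B_t ≥ b). Since B_t ~ N(0, t), P(B_t ≥ 1.6) = 1 − Φ(1.6/√t) = 1 − Φ(1.6/√1.08) = 1 − Φ(1.5396) ≈ 0.06183. Doubling: P(τ_{1.6} ≤ 1.08) ≈ 2 · 0.06183 = 0.12366 ≈ 0.1237.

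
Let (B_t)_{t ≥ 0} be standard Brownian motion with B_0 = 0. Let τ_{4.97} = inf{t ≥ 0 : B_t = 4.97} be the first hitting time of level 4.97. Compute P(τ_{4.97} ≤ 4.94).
P(τ_{4.97} ≤ 4.94) = 2(1 − Φ(4.97/√4.94)) = 2(1 − Φ(2.2361)) ≈ 0.0253

By the reflection principle for standard BM, P(τ_b ≤ t) = 2 · P(B_t ≥ b). Since B_t ~ N(0, t), P(B_t ≥ 4.97) = 1 − Φ(4.97/√t) = 1 − Φ(4.97/√4.94) = 1 − Φ(2.2361) ≈ 0.01267. Doubling: P(τ_{4.97} ≤ 4.94) ≈ 2 · 0.01267 = 0.02534 ≈ 0.0253.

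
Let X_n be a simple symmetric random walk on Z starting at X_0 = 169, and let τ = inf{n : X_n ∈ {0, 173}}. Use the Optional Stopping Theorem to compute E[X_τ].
E[X_τ] = 169

X_n is a martingale and τ is a bounded-mean stopping time (indeed τ is finite a.s. with bounded expectation since the walk is in a bounded region). By the OST, E[X_τ] = E[X_0] = 169. Equivalently: E[X_τ] = 173 · P(hit 173 first) + 0 · P(hit 0 first) = 173 · (169/173) = 169.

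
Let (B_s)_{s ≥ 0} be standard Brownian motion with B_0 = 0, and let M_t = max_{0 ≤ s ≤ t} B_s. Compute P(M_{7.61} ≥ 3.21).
P(M_{7.61} ≥ 3.21) = 2·P(B_{7.61} ≥ 3.21) = 2(1 − Φ(3.21/√7.61)) ≈ 0.2446

By the reflection principle for Brownian motion, P(M_t ≥ a) = 2 · P(B_t ≥ a) for a ≥ 0. Since B_t ~ N(0, t), P(B_t ≥ 3.21) = 1 − Φ(3.21/√t) = 1 − Φ(3.21/√7.61) = 1 − Φ(1.1636). So
  P(M_{7.61} ≥ 3.21) = 2(1 − Φ(1.1636)) ≈ 0.2446.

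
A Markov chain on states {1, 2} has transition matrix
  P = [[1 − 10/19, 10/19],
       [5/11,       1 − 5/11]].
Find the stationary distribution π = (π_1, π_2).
π_1 = 19/41, π_2 = 22/41

Solve πP = π with π_1 + π_2 = 1. From πP = π: π_1 · (1 − 10/19) + π_2 · 5/11 = π_1 ⇒ π_2 · 5/11 = π_1 · 10/19 ⇒ π_2/π_1 = (10/19)/(5/11) = 22/19. Together with π_1 + π_2 = 1:
  π_1 = (5/11)/(10/19 + 5/11) = (5/11)/(205/209) = 19/41,
  π_2 = (10/19)/(10/19 + 5/11) = (10/19)/(205/209) = 22/41.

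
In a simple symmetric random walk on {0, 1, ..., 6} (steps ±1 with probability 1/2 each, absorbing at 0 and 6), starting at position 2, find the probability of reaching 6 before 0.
P(hit 6 before 0) = 2/6 = 1/3

Let u_k = P(hit 6 before 0 | start at k). Then u_0 = 0, u_6 = 1, and u_k = u_{k-1}/2 + u_{k+1}/2 for 1 ≤ k ≤ 5. This harmonic recurrence is solved by u_k = k/6, giving u_2 = 2/6 = 1/3.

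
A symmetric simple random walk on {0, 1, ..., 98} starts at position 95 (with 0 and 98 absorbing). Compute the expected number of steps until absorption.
E[τ | X_0 = 95] = 285

Let v_k = E[τ | X_0 = k]. Boundary: v_0 = v_98 = 0. Recurrence: v_k = 1 + (v_{k-1} + v_{k+1})/2 for 1 ≤ k ≤ 97. The particular solution to v_k − (v_{k-1} + v_{k+1})/2 = 1 is v_k = −k^2. Adding homogeneous solution A + B k and matching boundaries gives v_k = k (98 − k). Substituting k = 95: v_95 = 95 · 3 = 285.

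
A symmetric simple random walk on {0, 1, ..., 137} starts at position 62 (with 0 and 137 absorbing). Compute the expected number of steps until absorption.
E[τ | X_0 = 62] = 4650

Let v_k = E[τ | X_0 = k]. Boundary: v_0 = v_137 = 0. Recurrence: v_k = 1 + (v_{k-1} + v_{k+1})/2 for 1 ≤ k ≤ 136. The particular solution to v_k − (v_{k-1} + v_{k+1})/2 = 1 is v_k = −k^2. Adding homogeneous solution A + B k and matching boundaries gives v_k = k (137 − k). Substituting k = 62: v_62 = 62 · 75 = 4650.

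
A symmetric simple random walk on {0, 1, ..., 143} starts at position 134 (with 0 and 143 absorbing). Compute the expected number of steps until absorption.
E[τ | X_0 = 134] = 1206

Let v_k = E[τ | X_0 = k]. Boundary: v_0 = v_143 = 0. Recurrence: v_k = 1 + (v_{k-1} + v_{k+1})/2 for 1 ≤ k ≤ 142. The particular solution to v_k − (v_{k-1} + v_{k+1})/2 = 1 is v_k = −k^2. Adding homogeneous solution A + B k and matching boundaries gives v_k = k (143 − k). Substituting k = 134: v_134 = 134 · 9 = 1206.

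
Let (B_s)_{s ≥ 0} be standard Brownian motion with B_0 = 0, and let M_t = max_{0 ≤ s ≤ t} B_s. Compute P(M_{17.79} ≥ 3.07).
P(M_{17.79} ≥ 3.07) = 2·P(B_{17.79} ≥ 3.07) = 2(1 − Φ(3.07/√17.79)) ≈ 0.4667

By the reflection principle for Brownian motion, P(M_t ≥ a) = 2 · P(B_t ≥ a) for a ≥ 0. Since B_t ~ N(0, t), P(B_t ≥ 3.07) = 1 − Φ(3.07/√t) = 1 − Φ(3.07/√17.79) = 1 − Φ(0.7279). So
  P(M_{17.79} ≥ 3.07) = 2(1 − Φ(0.7279)) ≈ 0.4667.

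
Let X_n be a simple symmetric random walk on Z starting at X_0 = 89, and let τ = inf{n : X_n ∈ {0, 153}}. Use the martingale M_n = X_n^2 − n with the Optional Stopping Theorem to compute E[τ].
E[τ] = 5696

M_n = X_n^2 − n is a martingale (since E[X_{n+1}^2 | F_n] = X_n^2 + 1). By OST (τ has finite mean in a bounded region), E[M_τ] = E[M_0] = X_0^2 − 0 = 89^2 = 7921. Also E[M_τ] = E[X_τ^2] − E[τ]. The walk exits at 0 or 153, with P(hit 153 first) = 89/153, so E[X_τ^2] = 153^2 · 89/153 + 0 = 13617. Thus E[τ] = E[X_τ^2] − E[M_τ] = 13617 − 7921 = 5696 = 89(153 − 89) = 5696.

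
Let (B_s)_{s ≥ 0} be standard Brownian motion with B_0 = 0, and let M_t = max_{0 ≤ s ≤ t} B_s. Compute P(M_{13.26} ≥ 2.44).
P(M_{13.26} ≥ 2.44) = 2·P(B_{13.26} ≥ 2.44) = 2(1 − Φ(2.44/√13.26)) ≈ 0.5028

By the reflection principle for Brownian motion, P(M_t ≥ a) = 2 · P(B_t ≥ a) for a ≥ 0. Since B_t ~ N(0, t), P(B_t ≥ 2.44) = 1 − Φ(2.44/√t) = 1 − Φ(2.44/√13.26) = 1 − Φ(0.6701). So
  P(M_{13.26} ≥ 2.44) = 2(1 − Φ(0.6701)) ≈ 0.5028.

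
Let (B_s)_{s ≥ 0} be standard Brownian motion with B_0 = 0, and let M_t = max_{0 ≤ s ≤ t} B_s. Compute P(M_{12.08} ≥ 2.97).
P(M_{12.08} ≥ 2.97) = 2·P(B_{12.08} ≥ 2.97) = 2(1 − Φ(2.97/√12.08)) ≈ 0.3928

By the reflection principle for Brownian motion, P(M_t ≥ a) = 2 · P(B_t ≥ a) for a ≥ 0. Since B_t ~ N(0, t), P(B_t ≥ 2.97) = 1 − Φ(2.97/√t) = 1 − Φ(2.97/√12.08) = 1 − Φ(0.8545). So
  P(M_{12.08} ≥ 2.97) = 2(1 − Φ(0.8545)) ≈ 0.3928.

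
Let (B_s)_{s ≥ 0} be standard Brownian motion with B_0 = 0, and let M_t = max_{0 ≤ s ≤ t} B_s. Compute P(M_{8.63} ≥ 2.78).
P(M_{8.63} ≥ 2.78) = 2·P(B_{8.63} ≥ 2.78) = 2(1 − Φ(2.78/√8.63)) ≈ 0.3440

By the reflection principle for Brownian motion, P(M_t ≥ a) = 2 · P(B_t ≥ a) for a ≥ 0. Since B_t ~ N(0, t), P(B_t ≥ 2.78) = 1 − Φ(2.78/√t) = 1 − Φ(2.78/√8.63) = 1 − Φ(0.9463). So
  P(M_{8.63} ≥ 2.78) = 2(1 − Φ(0.9463)) ≈ 0.3440.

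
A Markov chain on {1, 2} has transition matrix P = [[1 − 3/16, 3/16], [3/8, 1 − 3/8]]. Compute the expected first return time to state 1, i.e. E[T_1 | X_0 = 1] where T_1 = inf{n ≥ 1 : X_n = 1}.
E[T_1 | X_0 = 1] = 1/π_1 = 3/2

For an irreducible recurrent Markov chain with stationary distribution π, E[T_i | X_0 = i] = 1/π_i (Kac's formula). Here π_1 = (3/8)/(3/16 + 3/8) = (3/8)/(9/16) = 2/3, so E[T_1 | X_0 = 1] = 1/π_1 = (3/16 + 3/8)/(3/8) = (9/16)/(3/8) = 3/2.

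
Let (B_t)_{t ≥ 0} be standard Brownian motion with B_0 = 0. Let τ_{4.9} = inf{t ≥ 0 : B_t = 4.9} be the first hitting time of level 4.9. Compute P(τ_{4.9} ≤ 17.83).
P(τ_{4.9} ≤ 17.83) = 2(1 − Φ(4.9/√17.83)) = 2(1 − Φ(1.1604)) ≈ 0.2459

By the reflection principle for standard BM, P(τ_b ≤ t) = 2 · P(B_t ≥ b). Since B_t ~ N(0, t), P(B_t ≥ 4.9) = 1 − Φ(4.9/√t) = 1 − Φ(4.9/√17.83) = 1 − Φ(1.1604) ≈ 0.12294. Doubling: P(τ_{4.9} ≤ 17.83) ≈ 2 · 0.12294 = 0.24588 ≈ 0.2459.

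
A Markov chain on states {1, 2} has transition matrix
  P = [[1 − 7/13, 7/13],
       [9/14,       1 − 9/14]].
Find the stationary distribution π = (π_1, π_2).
π_1 = 117/215, π_2 = 98/215

Solve πP = π with π_1 + π_2 = 1. From πP = π: π_1 · (1 − 7/13) + π_2 · 9/14 = π_1 ⇒ π_2 · 9/14 = π_1 · 7/13 ⇒ π_2/π_1 = (7/13)/(9/14) = 98/117. Together with π_1 + π_2 = 1:
  π_1 = (9/14)/(7/13 + 9/14) = (9/14)/(215/182) = 117/215,
  π_2 = (7/13)/(7/13 + 9/14) = (7/13)/(215/182) = 98/215.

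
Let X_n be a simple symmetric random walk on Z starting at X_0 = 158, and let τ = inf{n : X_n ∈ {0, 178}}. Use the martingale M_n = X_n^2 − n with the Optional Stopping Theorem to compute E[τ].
E[τ] = 3160

M_n = X_n^2 − n is a martingale (since E[X_{n+1}^2 | F_n] = X_n^2 + 1). By OST (τ has finite mean in a bounded region), E[M_τ] = E[M_0] = X_0^2 − 0 = 158^2 = 24964. Also E[M_τ] = E[X_τ^2] − E[τ]. The walk exits at 0 or 178, with P(hit 178 first) = 158/178, so E[X_τ^2] = 178^2 · 158/178 + 0 = 28124. Thus E[τ] = E[X_τ^2] − E[M_τ] = 28124 − 24964 = 3160 = 158(178 − 158) = 3160.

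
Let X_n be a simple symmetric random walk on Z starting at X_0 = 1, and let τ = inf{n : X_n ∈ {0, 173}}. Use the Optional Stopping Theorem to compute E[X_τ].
E[X_τ] = 1

X_n is a martingale and τ is a bounded-mean stopping time (indeed τ is finite a.s. with bounded expectation since the walk is in a bounded region). By the OST, E[X_τ] = E[X_0] = 1. Equivalently: E[X_τ] = 173 · P(hit 173 first) + 0 · P(hit 0 first) = 173 · (1/173) = 1.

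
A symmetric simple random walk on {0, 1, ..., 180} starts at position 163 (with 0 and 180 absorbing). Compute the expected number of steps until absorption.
E[τ | X_0 = 163] = 2771

Let v_k = E[τ | X_0 = k]. Boundary: v_0 = v_180 = 0. Recurrence: v_k = 1 + (v_{k-1} + v_{k+1})/2 for 1 ≤ k ≤ 179. The particular solution to v_k − (v_{k-1} + v_{k+1})/2 = 1 is v_k = −k^2. Adding homogeneous solution A + B k and matching boundaries gives v_k = k (180 − k). Substituting k = 163: v_163 = 163 · 17 = 2771.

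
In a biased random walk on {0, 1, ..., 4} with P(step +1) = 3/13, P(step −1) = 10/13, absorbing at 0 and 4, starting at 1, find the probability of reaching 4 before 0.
P(hit 4 before 0) = (1 − (10/3)^1) / (1 − (10/3)^4) = 27/1417

Let u_k denote P(reach 4 before 0 | start at k). Boundary: u_0 = 0, u_4 = 1. Recurrence: u_k = 3/13·u_{k+1} + 10/13·u_{k-1} for 1 ≤ k ≤ 3. Try u_k = A + B·r^k with r = q/p = (10/13)/(3/13) = 10/3. Substitution satisfies the recurrence; boundary conditions give:
  u_k = (1 − r^k) / (1 − r^N) = (1 − (10/3)^1) / (1 − (10/3)^4) = 27/1417.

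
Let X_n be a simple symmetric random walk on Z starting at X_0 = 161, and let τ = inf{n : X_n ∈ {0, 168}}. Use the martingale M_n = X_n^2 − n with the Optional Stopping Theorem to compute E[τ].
E[τ] = 1127

M_n = X_n^2 − n is a martingale (since E[X_{n+1}^2 | F_n] = X_n^2 + 1). By OST (τ has finite mean in a bounded region), E[M_τ] = E[M_0] = X_0^2 − 0 = 161^2 = 25921. Also E[M_τ] = E[X_τ^2] − E[τ]. The walk exits at 0 or 168, with P(hit 168 first) = 161/168, so E[X_τ^2] = 168^2 · 161/168 + 0 = 27048. Thus E[τ] = E[X_τ^2] − E[M_τ] = 27048 − 25921 = 1127 = 161(168 − 161) = 1127.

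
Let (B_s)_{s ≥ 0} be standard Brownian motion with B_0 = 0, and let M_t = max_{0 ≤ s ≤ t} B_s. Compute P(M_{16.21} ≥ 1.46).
P(M_{16.21} ≥ 1.46) = 2·P(B_{16.21} ≥ 1.46) = 2(1 − Φ(1.46/√16.21)) ≈ 0.7169

By the reflection principle for Brownian motion, P(M_t ≥ a) = 2 · P(B_t ≥ a) for a ≥ 0. Since B_t ~ N(0, t), P(B_t ≥ 1.46) = 1 − Φ(1.46/√t) = 1 − Φ(1.46/√16.21) = 1 − Φ(0.3626). So
  P(M_{16.21} ≥ 1.46) = 2(1 − Φ(0.3626)) ≈ 0.7169.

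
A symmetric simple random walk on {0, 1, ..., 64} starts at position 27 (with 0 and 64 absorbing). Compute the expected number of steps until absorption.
E[τ | X_0 = 27] = 999

Let v_k = E[τ | X_0 = k]. Boundary: v_0 = v_64 = 0. Recurrence: v_k = 1 + (v_{k-1} + v_{k+1})/2 for 1 ≤ k ≤ 63. The particular solution to v_k − (v_{k-1} + v_{k+1})/2 = 1 is v_k = −k^2. Adding homogeneous solution A + B k and matching boundaries gives v_k = k (64 − k). Substituting k = 27: v_27 = 27 · 37 = 999.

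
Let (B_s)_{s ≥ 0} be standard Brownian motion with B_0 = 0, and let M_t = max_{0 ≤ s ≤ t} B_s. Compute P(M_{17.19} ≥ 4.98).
P(M_{17.19} ≥ 4.98) = 2·P(B_{17.19} ≥ 4.98) = 2(1 − Φ(4.98/√17.19)) ≈ 0.2297

By the reflection principle for Brownian motion, P(M_t ≥ a) = 2 · P(B_t ≥ a) for a ≥ 0. Since B_t ~ N(0, t), P(B_t ≥ 4.98) = 1 − Φ(4.98/√t) = 1 − Φ(4.98/√17.19) = 1 − Φ(1.2011). So
  P(M_{17.19} ≥ 4.98) = 2(1 − Φ(1.2011)) ≈ 0.2297.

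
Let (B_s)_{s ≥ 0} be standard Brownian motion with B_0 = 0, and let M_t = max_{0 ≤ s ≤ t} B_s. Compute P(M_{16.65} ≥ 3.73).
P(M_{16.65} ≥ 3.73) = 2·P(B_{16.65} ≥ 3.73) = 2(1 − Φ(3.73/√16.65)) ≈ 0.3607

By the reflection principle for Brownian motion, P(M_t ≥ a) = 2 · P(B_t ≥ a) for a ≥ 0. Since B_t ~ N(0, t), P(B_t ≥ 3.73) = 1 − Φ(3.73/√t) = 1 − Φ(3.73/√16.65) = 1 − Φ(0.9141). So
  P(M_{16.65} ≥ 3.73) = 2(1 − Φ(0.9141)) ≈ 0.3607.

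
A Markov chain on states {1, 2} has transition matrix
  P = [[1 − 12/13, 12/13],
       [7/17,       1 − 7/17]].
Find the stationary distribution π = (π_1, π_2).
π_1 = 91/295, π_2 = 204/295

Solve πP = π with π_1 + π_2 = 1. From πP = π: π_1 · (1 − 12/13) + π_2 · 7/17 = π_1 ⇒ π_2 · 7/17 = π_1 · 12/13 ⇒ π_2/π_1 = (12/13)/(7/17) = 204/91. Together with π_1 + π_2 = 1:
  π_1 = (7/17)/(12/13 + 7/17) = (7/17)/(295/221) = 91/295,
  π_2 = (12/13)/(12/13 + 7/17) = (12/13)/(295/221) = 204/295.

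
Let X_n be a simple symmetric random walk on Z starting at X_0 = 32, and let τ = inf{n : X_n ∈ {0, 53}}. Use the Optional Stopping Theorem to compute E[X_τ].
E[X_τ] = 32

X_n is a martingale and τ is a bounded-mean stopping time (indeed τ is finite a.s. with bounded expectation since the walk is in a bounded region). By the OST, E[X_τ] = E[X_0] = 32. Equivalently: E[X_τ] = 53 · P(hit 53 first) + 0 · P(hit 0 first) = 53 · (32/53) = 32.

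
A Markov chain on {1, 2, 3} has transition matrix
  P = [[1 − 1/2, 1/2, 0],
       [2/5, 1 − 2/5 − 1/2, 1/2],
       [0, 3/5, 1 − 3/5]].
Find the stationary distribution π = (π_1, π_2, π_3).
π = (24/79, 30/79, 25/79)

This is a birth-death chain on three states, which satisfies detailed balance: π_1 · P_{12} = π_2 · P_{21} and π_2 · P_{23} = π_3 · P_{32}.
From π_1 · 1/2 = π_2 · 2/5: π_2/π_1 = (1/2)/(2/5) = 5/4.
From π_2 · 1/2 = π_3 · 3/5: π_3/π_2 = (1/2)/(3/5) = 5/6.
Take π_1 proportional to 1; then unnormalized π = (1, 5/4, 25/24). Normalize by dividing by the sum 79/24:
  π = (24/79, 30/79, 25/79).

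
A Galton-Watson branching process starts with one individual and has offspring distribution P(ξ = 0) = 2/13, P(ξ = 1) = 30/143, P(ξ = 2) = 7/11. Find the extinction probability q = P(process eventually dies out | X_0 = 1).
q = 22/91

The pgf is f(s) = 2/13 + 30/143·s + 7/11·s². The extinction probability q is the smallest fixed point of f in [0, 1]. Setting s = f(s):
  7/11·s² + (30/143 − 1)·s + 2/13 = 0
  7/11·s² − (2/13 + 7/11)·s + 2/13 = 0
which factors as (s − 1)·(7/11·s − 2/13) = 0, giving roots s = 1 and s = (2/13)/(7/11) = 22/91.
Mean offspring μ = 30/143 + 2·7/11 = 212/143 > 1 (supercritical), so q < 1. The extinction probability is the smaller root: q = (2/13)/(7/11) = 22/91.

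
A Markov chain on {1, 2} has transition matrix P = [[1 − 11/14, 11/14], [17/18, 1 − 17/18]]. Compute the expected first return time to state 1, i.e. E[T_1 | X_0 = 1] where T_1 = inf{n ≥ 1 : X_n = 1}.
E[T_1 | X_0 = 1] = 1/π_1 = 218/119

For an irreducible recurrent Markov chain with stationary distribution π, E[T_i | X_0 = i] = 1/π_i (Kac's formula). Here π_1 = (17/18)/(11/14 + 17/18) = (17/18)/(109/63) = 119/218, so E[T_1 | X_0 = 1] = 1/π_1 = (11/14 + 17/18)/(17/18) = (109/63)/(17/18) = 218/119.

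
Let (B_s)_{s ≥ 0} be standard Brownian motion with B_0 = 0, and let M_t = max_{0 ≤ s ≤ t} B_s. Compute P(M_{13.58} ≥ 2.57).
P(M_{13.58} ≥ 2.57) = 2·P(B_{13.58} ≥ 2.57) = 2(1 − Φ(2.57/√13.58)) ≈ 0.4856

By the reflection principle for Brownian motion, P(M_t ≥ a) = 2 · P(B_t ≥ a) for a ≥ 0. Since B_t ~ N(0, t), P(B_t ≥ 2.57) = 1 − Φ(2.57/√t) = 1 − Φ(2.57/√13.58) = 1 − Φ(0.6974). So
  P(M_{13.58} ≥ 2.57) = 2(1 − Φ(0.6974)) ≈ 0.4856.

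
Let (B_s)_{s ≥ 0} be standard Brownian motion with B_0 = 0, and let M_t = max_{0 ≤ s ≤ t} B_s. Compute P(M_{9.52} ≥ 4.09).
P(M_{9.52} ≥ 4.09) = 2·P(B_{9.52} ≥ 4.09) = 2(1 − Φ(4.09/√9.52)) ≈ 0.1850

By the reflection principle for Brownian motion, P(M_t ≥ a) = 2 · P(B_t ≥ a) for a ≥ 0. Since B_t ~ N(0, t), P(B_t ≥ 4.09) = 1 − Φ(4.09/√t) = 1 − Φ(4.09/√9.52) = 1 − Φ(1.3256). So
  P(M_{9.52} ≥ 4.09) = 2(1 − Φ(1.3256)) ≈ 0.1850.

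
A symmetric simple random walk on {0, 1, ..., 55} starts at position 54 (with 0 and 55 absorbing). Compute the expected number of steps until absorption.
E[τ | X_0 = 54] = 54

Let v_k = E[τ | X_0 = k]. Boundary: v_0 = v_55 = 0. Recurrence: v_k = 1 + (v_{k-1} + v_{k+1})/2 for 1 ≤ k ≤ 54. The particular solution to v_k − (v_{k-1} + v_{k+1})/2 = 1 is v_k = −k^2. Adding homogeneous solution A + B k and matching boundaries gives v_k = k (55 − k). Substituting k = 54: v_54 = 54 · 1 = 54.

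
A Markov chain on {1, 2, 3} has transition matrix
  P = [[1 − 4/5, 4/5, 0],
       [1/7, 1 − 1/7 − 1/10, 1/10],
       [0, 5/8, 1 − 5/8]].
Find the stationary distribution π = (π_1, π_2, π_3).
π = (125/937, 700/937, 112/937)

This is a birth-death chain on three states, which satisfies detailed balance: π_1 · P_{12} = π_2 · P_{21} and π_2 · P_{23} = π_3 · P_{32}.
From π_1 · 4/5 = π_2 · 1/7: π_2/π_1 = (4/5)/(1/7) = 28/5.
From π_2 · 1/10 = π_3 · 5/8: π_3/π_2 = (1/10)/(5/8) = 4/25.
Take π_1 proportional to 1; then unnormalized π = (1, 28/5, 112/125). Normalize by dividing by the sum 937/125:
  π = (125/937, 700/937, 112/937).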